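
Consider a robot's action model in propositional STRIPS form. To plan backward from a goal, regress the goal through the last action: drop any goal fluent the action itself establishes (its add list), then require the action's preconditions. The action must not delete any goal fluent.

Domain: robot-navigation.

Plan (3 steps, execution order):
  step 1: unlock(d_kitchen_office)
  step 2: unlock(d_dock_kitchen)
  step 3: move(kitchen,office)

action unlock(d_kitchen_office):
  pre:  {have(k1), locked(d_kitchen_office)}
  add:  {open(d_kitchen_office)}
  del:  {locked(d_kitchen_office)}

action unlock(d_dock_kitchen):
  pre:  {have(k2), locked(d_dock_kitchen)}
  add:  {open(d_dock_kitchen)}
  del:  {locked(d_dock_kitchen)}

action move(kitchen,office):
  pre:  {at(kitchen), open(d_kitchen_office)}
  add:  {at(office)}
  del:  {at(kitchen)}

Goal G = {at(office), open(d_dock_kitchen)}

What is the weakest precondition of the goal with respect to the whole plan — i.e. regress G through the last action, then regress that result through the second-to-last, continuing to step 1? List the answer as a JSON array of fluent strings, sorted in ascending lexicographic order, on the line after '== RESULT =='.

Work backward from the goal:
  through step 3 (move(kitchen,office)): drop {at(office)}, keep {open(d_dock_kitchen)}, require {at(kitchen), open(d_kitchen_office)}
    → {at(kitchen), open(d_dock_kitchen), open(d_kitchen_office)}
  through step 2 (unlock(d_dock_kitchen)): drop {open(d_dock_kitchen)}, keep {at(kitchen), open(d_kitchen_office)}, require {have(k2), locked(d_dock_kitchen)}
    → {at(kitchen), have(k2), locked(d_dock_kitchen), open(d_kitchen_office)}
  through step 1 (unlock(d_kitchen_office)): drop {open(d_kitchen_office)}, keep {at(kitchen), have(k2), locked(d_dock_kitchen)}, require {have(k1), locked(d_kitchen_office)}
    → {at(kitchen), have(k1), have(k2), locked(d_dock_kitchen), locked(d_kitchen_office)}

== RESULT ==
["at(kitchen)", "have(k1)", "have(k2)", "locked(d_dock_kitchen)", "locked(d_kitchen_office)"]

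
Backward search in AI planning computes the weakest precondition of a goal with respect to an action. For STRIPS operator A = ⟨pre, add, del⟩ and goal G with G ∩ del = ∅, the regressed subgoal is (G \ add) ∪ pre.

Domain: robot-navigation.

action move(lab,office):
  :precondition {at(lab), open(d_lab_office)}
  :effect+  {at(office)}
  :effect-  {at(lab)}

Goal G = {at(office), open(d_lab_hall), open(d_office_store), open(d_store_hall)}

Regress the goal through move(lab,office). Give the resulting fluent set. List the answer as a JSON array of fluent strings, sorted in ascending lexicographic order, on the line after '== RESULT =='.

Regress:
  G ∩ del = {}  (empty — regression defined)
  G \ add = {at(office), open(d_lab_hall), open(d_office_store), open(d_store_hall)} \ {at(office)} = {open(d_lab_hall), open(d_office_store), open(d_store_hall)}
  ∪ pre   = {open(d_lab_hall), open(d_office_store), open(d_store_hall)} ∪ {at(lab), open(d_lab_office)}
          = {at(lab), open(d_lab_hall), open(d_lab_office), open(d_office_store), open(d_store_hall)}

== RESULT ==
["at(lab)", "open(d_lab_hall)", "open(d_lab_office)", "open(d_office_store)", "open(d_store_hall)"]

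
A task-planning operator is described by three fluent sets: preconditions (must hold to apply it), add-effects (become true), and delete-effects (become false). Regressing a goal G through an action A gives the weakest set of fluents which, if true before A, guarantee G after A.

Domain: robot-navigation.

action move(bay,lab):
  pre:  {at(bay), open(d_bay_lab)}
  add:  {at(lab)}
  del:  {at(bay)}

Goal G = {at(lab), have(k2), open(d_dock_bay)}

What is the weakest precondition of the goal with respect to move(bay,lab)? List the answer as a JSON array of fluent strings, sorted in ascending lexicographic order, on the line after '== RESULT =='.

Regress:
  G ∩ del = {}  (empty — regression defined)
  G \ add = {at(lab), have(k2), open(d_dock_bay)} \ {at(lab)} = {have(k2), open(d_dock_bay)}
  ∪ pre   = {have(k2), open(d_dock_bay)} ∪ {at(bay), open(d_bay_lab)}
          = {at(bay), have(k2), open(d_bay_lab), open(d_dock_bay)}

== RESULT ==
["at(bay)", "have(k2)", "open(d_bay_lab)", "open(d_dock_bay)"]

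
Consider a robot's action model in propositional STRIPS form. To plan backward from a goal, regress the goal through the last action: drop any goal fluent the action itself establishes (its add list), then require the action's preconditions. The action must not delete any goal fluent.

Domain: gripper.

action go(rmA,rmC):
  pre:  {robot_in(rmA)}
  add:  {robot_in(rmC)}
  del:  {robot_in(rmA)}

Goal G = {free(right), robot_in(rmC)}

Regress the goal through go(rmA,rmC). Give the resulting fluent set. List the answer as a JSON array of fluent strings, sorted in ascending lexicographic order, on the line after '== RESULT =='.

Regress:
  G ∩ del = {}  (empty — regression defined)
  G \ add = {free(right), robot_in(rmC)} \ {robot_in(rmC)} = {free(right)}
  ∪ pre   = {free(right)} ∪ {robot_in(rmA)}
          = {free(right), robot_in(rmA)}

== RESULT ==
["free(right)", "robot_in(rmA)"]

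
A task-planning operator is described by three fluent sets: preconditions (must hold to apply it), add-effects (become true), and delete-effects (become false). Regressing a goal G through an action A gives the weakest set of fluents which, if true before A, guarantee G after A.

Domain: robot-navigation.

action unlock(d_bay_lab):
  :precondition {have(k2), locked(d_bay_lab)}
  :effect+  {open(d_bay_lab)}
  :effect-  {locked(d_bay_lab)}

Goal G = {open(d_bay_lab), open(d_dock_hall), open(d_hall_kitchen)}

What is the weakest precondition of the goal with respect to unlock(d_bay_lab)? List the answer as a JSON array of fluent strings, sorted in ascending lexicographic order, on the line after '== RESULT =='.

Compute (G \ add) ∪ pre:
  G ∩ del = {}  (empty — regression defined)
  G \ add = {open(d_bay_lab), open(d_dock_hall), open(d_hall_kitchen)} \ {open(d_bay_lab)} = {open(d_dock_hall), open(d_hall_kitchen)}
  ∪ pre   = {open(d_dock_hall), open(d_hall_kitchen)} ∪ {have(k2), locked(d_bay_lab)}
          = {have(k2), locked(d_bay_lab), open(d_dock_hall), open(d_hall_kitchen)}

== RESULT ==
["have(k2)", "locked(d_bay_lab)", "open(d_dock_hall)", "open(d_hall_kitchen)"]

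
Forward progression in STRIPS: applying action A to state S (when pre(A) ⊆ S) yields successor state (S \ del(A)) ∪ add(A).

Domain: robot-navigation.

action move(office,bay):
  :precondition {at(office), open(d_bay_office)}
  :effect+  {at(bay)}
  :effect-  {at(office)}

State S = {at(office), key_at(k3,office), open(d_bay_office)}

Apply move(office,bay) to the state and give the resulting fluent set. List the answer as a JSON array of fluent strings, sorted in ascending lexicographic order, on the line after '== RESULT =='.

Progress:
  pre ⊆ S: {at(office), open(d_bay_office)} ⊆ S  — applicable
  S \ del = {key_at(k3,office), open(d_bay_office)}
  ∪ add   = {at(bay), key_at(k3,office), open(d_bay_office)}

== RESULT ==
["at(bay)", "key_at(k3,office)", "open(d_bay_office)"]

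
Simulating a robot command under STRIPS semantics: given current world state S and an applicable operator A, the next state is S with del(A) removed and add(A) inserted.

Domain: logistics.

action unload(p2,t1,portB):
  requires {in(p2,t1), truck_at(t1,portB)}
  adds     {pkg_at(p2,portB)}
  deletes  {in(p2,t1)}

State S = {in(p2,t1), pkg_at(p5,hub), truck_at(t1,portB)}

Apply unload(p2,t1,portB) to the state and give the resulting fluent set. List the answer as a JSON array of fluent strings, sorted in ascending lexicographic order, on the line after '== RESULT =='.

Compute (S \ del) ∪ add:
  pre ⊆ S: {in(p2,t1), truck_at(t1,portB)} ⊆ S  — applicable
  S \ del = {pkg_at(p5,hub), truck_at(t1,portB)}
  ∪ add   = {pkg_at(p2,portB), pkg_at(p5,hub), truck_at(t1,portB)}

== RESULT ==
["pkg_at(p2,portB)", "pkg_at(p5,hub)", "truck_at(t1,portB)"]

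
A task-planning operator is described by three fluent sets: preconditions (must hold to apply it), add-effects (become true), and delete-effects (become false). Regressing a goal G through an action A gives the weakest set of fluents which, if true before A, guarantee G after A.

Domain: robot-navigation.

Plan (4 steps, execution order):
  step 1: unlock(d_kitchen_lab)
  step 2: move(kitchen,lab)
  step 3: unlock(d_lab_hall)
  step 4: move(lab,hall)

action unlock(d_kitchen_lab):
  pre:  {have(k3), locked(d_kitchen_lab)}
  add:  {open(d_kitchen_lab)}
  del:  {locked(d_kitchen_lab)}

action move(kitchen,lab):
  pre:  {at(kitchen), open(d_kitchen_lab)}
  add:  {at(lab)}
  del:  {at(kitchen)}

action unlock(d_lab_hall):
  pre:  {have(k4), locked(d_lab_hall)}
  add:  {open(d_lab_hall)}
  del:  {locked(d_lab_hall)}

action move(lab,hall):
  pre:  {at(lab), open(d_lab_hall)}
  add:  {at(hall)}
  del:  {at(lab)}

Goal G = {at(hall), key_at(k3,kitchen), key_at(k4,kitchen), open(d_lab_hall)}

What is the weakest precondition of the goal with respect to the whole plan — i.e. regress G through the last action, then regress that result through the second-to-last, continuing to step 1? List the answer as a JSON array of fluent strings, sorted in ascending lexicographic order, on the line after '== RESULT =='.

Work backward from the goal:
  through step 4 (move(lab,hall)): drop {at(hall)}, keep {key_at(k3,kitchen), key_at(k4,kitchen), open(d_lab_hall)}, require {at(lab), open(d_lab_hall)}
    → {at(lab), key_at(k3,kitchen), key_at(k4,kitchen), open(d_lab_hall)}
  through step 3 (unlock(d_lab_hall)): drop {open(d_lab_hall)}, keep {at(lab), key_at(k3,kitchen), key_at(k4,kitchen)}, require {have(k4), locked(d_lab_hall)}
    → {at(lab), have(k4), key_at(k3,kitchen), key_at(k4,kitchen), locked(d_lab_hall)}
  through step 2 (move(kitchen,lab)): drop {at(lab)}, keep {have(k4), key_at(k3,kitchen), key_at(k4,kitchen), locked(d_lab_hall)}, require {at(kitchen), open(d_kitchen_lab)}
    → {at(kitchen), have(k4), key_at(k3,kitchen), key_at(k4,kitchen), locked(d_lab_hall), open(d_kitchen_lab)}
  through step 1 (unlock(d_kitchen_lab)): drop {open(d_kitchen_lab)}, keep {at(kitchen), have(k4), key_at(k3,kitchen), key_at(k4,kitchen), locked(d_lab_hall)}, require {have(k3), locked(d_kitchen_lab)}
    → {at(kitchen), have(k3), have(k4), key_at(k3,kitchen), key_at(k4,kitchen), locked(d_kitchen_lab), locked(d_lab_hall)}

== RESULT ==
["at(kitchen)", "have(k3)", "have(k4)", "key_at(k3,kitchen)", "key_at(k4,kitchen)", "locked(d_kitchen_lab)", "locked(d_lab_hall)"]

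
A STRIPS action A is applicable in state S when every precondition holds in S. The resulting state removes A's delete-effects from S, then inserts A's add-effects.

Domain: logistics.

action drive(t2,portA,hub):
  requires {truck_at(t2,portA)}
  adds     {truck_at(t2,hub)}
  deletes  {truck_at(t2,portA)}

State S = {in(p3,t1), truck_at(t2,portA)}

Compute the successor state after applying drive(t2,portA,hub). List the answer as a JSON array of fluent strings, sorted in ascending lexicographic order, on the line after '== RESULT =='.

Compute (S \ del) ∪ add:
  pre ⊆ S: {truck_at(t2,portA)} ⊆ S  — applicable
  S \ del = {in(p3,t1)}
  ∪ add   = {in(p3,t1), truck_at(t2,hub)}

== RESULT ==
["in(p3,t1)", "truck_at(t2,hub)"]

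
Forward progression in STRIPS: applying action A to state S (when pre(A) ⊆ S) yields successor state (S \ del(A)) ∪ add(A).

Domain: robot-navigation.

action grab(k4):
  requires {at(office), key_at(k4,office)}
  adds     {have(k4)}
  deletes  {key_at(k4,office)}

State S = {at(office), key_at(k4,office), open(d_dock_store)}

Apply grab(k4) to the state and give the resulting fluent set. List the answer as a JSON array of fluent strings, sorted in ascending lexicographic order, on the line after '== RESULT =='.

Progress:
  pre ⊆ S: {at(office), key_at(k4,office)} ⊆ S  — applicable
  S \ del = {at(office), open(d_dock_store)}
  ∪ add   = {at(office), have(k4), open(d_dock_store)}

== RESULT ==
["at(office)", "have(k4)", "open(d_dock_store)"]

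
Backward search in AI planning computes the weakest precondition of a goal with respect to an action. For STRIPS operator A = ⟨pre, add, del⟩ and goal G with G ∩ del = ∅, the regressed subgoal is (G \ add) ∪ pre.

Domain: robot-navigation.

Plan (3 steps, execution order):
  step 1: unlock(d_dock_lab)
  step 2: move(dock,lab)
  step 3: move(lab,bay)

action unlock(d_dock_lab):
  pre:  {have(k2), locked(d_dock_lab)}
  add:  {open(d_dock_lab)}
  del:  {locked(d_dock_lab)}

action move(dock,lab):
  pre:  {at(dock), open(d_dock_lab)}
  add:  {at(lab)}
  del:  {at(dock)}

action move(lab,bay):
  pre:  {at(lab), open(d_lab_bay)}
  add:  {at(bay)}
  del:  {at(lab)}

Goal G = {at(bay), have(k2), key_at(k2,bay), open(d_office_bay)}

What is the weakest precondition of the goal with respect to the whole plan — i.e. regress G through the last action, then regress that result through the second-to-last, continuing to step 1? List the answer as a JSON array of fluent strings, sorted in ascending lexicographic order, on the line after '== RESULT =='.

Work backward from the goal:
  through step 3 (move(lab,bay)): drop {at(bay)}, keep {have(k2), key_at(k2,bay), open(d_office_bay)}, require {at(lab), open(d_lab_bay)}
    → {at(lab), have(k2), key_at(k2,bay), open(d_lab_bay), open(d_office_bay)}
  through step 2 (move(dock,lab)): drop {at(lab)}, keep {have(k2), key_at(k2,bay), open(d_lab_bay), open(d_office_bay)}, require {at(dock), open(d_dock_lab)}
    → {at(dock), have(k2), key_at(k2,bay), open(d_dock_lab), open(d_lab_bay), open(d_office_bay)}
  through step 1 (unlock(d_dock_lab)): drop {open(d_dock_lab)}, keep {at(dock), have(k2), key_at(k2,bay), open(d_lab_bay), open(d_office_bay)}, require {have(k2), locked(d_dock_lab)}
    → {at(dock), have(k2), key_at(k2,bay), locked(d_dock_lab), open(d_lab_bay), open(d_office_bay)}

== RESULT ==
["at(dock)", "have(k2)", "key_at(k2,bay)", "locked(d_dock_lab)", "open(d_lab_bay)", "open(d_office_bay)"]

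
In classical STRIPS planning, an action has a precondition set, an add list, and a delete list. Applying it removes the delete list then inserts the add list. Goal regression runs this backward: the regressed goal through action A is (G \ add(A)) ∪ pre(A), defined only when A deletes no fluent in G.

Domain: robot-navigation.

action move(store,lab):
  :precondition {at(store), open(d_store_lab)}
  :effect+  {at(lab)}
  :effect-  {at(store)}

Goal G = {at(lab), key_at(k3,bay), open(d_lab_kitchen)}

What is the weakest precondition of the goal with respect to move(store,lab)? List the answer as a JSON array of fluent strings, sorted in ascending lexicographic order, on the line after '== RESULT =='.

Regress:
  G ∩ del = {}  (empty — regression defined)
  G \ add = {at(lab), key_at(k3,bay), open(d_lab_kitchen)} \ {at(lab)} = {key_at(k3,bay), open(d_lab_kitchen)}
  ∪ pre   = {key_at(k3,bay), open(d_lab_kitchen)} ∪ {at(store), open(d_store_lab)}
          = {at(store), key_at(k3,bay), open(d_lab_kitchen), open(d_store_lab)}

== RESULT ==
["at(store)", "key_at(k3,bay)", "open(d_lab_kitchen)", "open(d_store_lab)"]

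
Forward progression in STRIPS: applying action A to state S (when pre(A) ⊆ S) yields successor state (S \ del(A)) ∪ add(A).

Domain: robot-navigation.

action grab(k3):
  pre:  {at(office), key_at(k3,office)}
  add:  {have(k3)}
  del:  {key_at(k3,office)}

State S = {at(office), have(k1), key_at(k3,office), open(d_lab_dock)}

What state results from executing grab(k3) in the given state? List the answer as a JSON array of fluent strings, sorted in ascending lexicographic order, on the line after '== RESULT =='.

Progress:
  pre ⊆ S: {at(office), key_at(k3,office)} ⊆ S  — applicable
  S \ del = {at(office), have(k1), open(d_lab_dock)}
  ∪ add   = {at(office), have(k1), have(k3), open(d_lab_dock)}

== RESULT ==
["at(office)", "have(k1)", "have(k3)", "open(d_lab_dock)"]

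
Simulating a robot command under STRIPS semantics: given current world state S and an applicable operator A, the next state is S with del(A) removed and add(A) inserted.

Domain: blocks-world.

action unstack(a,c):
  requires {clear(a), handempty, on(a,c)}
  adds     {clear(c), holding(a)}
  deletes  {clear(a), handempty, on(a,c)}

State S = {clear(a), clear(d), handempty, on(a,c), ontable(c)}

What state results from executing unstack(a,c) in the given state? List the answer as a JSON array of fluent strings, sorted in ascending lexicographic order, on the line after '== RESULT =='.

Progress:
  pre ⊆ S: {clear(a), handempty, on(a,c)} ⊆ S  — applicable
  S \ del = {clear(d), ontable(c)}
  ∪ add   = {clear(c), clear(d), holding(a), ontable(c)}

== RESULT ==
["clear(c)", "clear(d)", "holding(a)", "ontable(c)"]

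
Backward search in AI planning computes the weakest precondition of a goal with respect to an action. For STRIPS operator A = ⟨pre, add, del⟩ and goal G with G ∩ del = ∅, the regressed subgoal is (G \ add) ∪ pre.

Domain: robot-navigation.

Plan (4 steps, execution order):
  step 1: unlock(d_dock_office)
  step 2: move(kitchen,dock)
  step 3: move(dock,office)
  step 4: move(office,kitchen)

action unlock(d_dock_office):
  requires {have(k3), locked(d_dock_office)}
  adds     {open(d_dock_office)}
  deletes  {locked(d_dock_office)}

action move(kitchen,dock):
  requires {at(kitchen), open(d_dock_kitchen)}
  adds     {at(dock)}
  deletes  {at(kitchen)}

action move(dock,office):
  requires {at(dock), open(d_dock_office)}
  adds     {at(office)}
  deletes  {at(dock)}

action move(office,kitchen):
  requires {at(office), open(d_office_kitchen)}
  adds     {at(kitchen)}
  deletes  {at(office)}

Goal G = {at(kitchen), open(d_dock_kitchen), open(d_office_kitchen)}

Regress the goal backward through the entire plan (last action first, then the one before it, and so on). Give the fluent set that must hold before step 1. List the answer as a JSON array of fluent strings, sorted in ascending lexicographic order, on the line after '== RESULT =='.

Work backward from the goal:
  through step 4 (move(office,kitchen)): drop {at(kitchen)}, keep {open(d_dock_kitchen), open(d_office_kitchen)}, require {at(office), open(d_office_kitchen)}
    → {at(office), open(d_dock_kitchen), open(d_office_kitchen)}
  through step 3 (move(dock,office)): drop {at(office)}, keep {open(d_dock_kitchen), open(d_office_kitchen)}, require {at(dock), open(d_dock_office)}
    → {at(dock), open(d_dock_kitchen), open(d_dock_office), open(d_office_kitchen)}
  through step 2 (move(kitchen,dock)): drop {at(dock)}, keep {open(d_dock_kitchen), open(d_dock_office), open(d_office_kitchen)}, require {at(kitchen), open(d_dock_kitchen)}
    → {at(kitchen), open(d_dock_kitchen), open(d_dock_office), open(d_office_kitchen)}
  through step 1 (unlock(d_dock_office)): drop {open(d_dock_office)}, keep {at(kitchen), open(d_dock_kitchen), open(d_office_kitchen)}, require {have(k3), locked(d_dock_office)}
    → {at(kitchen), have(k3), locked(d_dock_office), open(d_dock_kitchen), open(d_office_kitchen)}

== RESULT ==
["at(kitchen)", "have(k3)", "locked(d_dock_office)", "open(d_dock_kitchen)", "open(d_office_kitchen)"]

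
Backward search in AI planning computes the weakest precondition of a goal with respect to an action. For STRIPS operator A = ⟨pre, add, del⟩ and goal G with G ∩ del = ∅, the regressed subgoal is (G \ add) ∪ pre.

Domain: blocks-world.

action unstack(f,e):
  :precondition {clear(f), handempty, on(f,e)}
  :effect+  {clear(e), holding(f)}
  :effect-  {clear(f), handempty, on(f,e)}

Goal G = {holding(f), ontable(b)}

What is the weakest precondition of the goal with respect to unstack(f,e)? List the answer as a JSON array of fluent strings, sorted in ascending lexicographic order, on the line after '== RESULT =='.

Regress:
  G ∩ del = {}  (empty — regression defined)
  G \ add = {holding(f), ontable(b)} \ {clear(e), holding(f)} = {ontable(b)}
  ∪ pre   = {ontable(b)} ∪ {clear(f), handempty, on(f,e)}
          = {clear(f), handempty, on(f,e), ontable(b)}

== RESULT ==
["clear(f)", "handempty", "on(f,e)", "ontable(b)"]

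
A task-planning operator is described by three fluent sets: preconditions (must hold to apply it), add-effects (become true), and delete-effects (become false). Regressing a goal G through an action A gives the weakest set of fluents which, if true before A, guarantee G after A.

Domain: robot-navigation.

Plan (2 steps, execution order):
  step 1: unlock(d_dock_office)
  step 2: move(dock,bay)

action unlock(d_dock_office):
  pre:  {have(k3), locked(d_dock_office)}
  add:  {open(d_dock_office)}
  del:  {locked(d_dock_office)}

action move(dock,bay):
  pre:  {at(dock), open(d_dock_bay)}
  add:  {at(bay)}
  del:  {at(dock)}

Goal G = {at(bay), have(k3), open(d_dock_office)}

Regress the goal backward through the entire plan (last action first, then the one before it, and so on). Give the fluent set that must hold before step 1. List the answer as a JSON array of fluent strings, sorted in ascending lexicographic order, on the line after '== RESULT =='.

Regress step by step:
  through step 2 (move(dock,bay)): drop {at(bay)}, keep {have(k3), open(d_dock_office)}, require {at(dock), open(d_dock_bay)}
    → {at(dock), have(k3), open(d_dock_bay), open(d_dock_office)}
  through step 1 (unlock(d_dock_office)): drop {open(d_dock_office)}, keep {at(dock), have(k3), open(d_dock_bay)}, require {have(k3), locked(d_dock_office)}
    → {at(dock), have(k3), locked(d_dock_office), open(d_dock_bay)}

== RESULT ==
["at(dock)", "have(k3)", "locked(d_dock_office)", "open(d_dock_bay)"]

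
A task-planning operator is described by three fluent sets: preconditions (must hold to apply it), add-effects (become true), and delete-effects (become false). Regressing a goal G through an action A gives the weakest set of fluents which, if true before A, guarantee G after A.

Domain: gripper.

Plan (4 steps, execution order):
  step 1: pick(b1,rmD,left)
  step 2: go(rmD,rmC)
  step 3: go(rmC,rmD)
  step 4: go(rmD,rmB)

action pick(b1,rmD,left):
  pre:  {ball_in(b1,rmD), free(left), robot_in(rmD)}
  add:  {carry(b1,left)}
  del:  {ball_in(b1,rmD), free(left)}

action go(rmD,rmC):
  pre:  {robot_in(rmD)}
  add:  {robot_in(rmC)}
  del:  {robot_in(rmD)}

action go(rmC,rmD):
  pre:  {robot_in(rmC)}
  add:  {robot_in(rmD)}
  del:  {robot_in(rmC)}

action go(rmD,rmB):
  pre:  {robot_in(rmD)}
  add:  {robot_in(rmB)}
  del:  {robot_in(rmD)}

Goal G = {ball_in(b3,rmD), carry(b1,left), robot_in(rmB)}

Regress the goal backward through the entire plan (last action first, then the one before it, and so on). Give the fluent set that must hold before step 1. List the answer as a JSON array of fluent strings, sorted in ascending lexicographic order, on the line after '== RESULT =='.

Work backward from the goal:
  through step 4 (go(rmD,rmB)): drop {robot_in(rmB)}, keep {ball_in(b3,rmD), carry(b1,left)}, require {robot_in(rmD)}
    → {ball_in(b3,rmD), carry(b1,left), robot_in(rmD)}
  through step 3 (go(rmC,rmD)): drop {robot_in(rmD)}, keep {ball_in(b3,rmD), carry(b1,left)}, require {robot_in(rmC)}
    → {ball_in(b3,rmD), carry(b1,left), robot_in(rmC)}
  through step 2 (go(rmD,rmC)): drop {robot_in(rmC)}, keep {ball_in(b3,rmD), carry(b1,left)}, require {robot_in(rmD)}
    → {ball_in(b3,rmD), carry(b1,left), robot_in(rmD)}
  through step 1 (pick(b1,rmD,left)): drop {carry(b1,left)}, keep {ball_in(b3,rmD), robot_in(rmD)}, require {ball_in(b1,rmD), free(left), robot_in(rmD)}
    → {ball_in(b1,rmD), ball_in(b3,rmD), free(left), robot_in(rmD)}

== RESULT ==
["ball_in(b1,rmD)", "ball_in(b3,rmD)", "free(left)", "robot_in(rmD)"]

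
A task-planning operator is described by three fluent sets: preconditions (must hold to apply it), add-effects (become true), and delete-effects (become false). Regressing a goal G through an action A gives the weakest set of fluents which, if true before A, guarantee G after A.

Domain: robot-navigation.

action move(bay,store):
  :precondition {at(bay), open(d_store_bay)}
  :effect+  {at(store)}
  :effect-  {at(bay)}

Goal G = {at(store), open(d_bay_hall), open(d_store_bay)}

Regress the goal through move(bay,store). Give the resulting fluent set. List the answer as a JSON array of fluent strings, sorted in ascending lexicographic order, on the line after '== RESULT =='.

Compute (G \ add) ∪ pre:
  G ∩ del = {}  (empty — regression defined)
  G \ add = {at(store), open(d_bay_hall), open(d_store_bay)} \ {at(store)} = {open(d_bay_hall), open(d_store_bay)}
  ∪ pre   = {open(d_bay_hall), open(d_store_bay)} ∪ {at(bay), open(d_store_bay)}
          = {at(bay), open(d_bay_hall), open(d_store_bay)}

== RESULT ==
["at(bay)", "open(d_bay_hall)", "open(d_store_bay)"]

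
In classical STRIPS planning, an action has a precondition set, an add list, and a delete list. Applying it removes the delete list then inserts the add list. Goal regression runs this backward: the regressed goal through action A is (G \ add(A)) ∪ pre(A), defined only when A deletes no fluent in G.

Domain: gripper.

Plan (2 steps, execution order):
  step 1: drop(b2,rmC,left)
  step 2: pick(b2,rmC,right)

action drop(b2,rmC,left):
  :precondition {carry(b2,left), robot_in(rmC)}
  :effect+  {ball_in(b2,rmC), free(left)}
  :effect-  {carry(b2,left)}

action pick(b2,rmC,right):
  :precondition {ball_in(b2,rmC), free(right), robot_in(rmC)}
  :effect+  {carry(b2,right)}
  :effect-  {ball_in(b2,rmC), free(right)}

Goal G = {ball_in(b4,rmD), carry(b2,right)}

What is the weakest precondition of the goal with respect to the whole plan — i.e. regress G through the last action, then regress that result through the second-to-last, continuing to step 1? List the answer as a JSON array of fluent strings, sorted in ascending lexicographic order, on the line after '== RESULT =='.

Work backward from the goal:
  through step 2 (pick(b2,rmC,right)): drop {carry(b2,right)}, keep {ball_in(b4,rmD)}, require {ball_in(b2,rmC), free(right), robot_in(rmC)}
    → {ball_in(b2,rmC), ball_in(b4,rmD), free(right), robot_in(rmC)}
  through step 1 (drop(b2,rmC,left)): drop {ball_in(b2,rmC)}, keep {ball_in(b4,rmD), free(right), robot_in(rmC)}, require {carry(b2,left), robot_in(rmC)}
    → {ball_in(b4,rmD), carry(b2,left), free(right), robot_in(rmC)}

== RESULT ==
["ball_in(b4,rmD)", "carry(b2,left)", "free(right)", "robot_in(rmC)"]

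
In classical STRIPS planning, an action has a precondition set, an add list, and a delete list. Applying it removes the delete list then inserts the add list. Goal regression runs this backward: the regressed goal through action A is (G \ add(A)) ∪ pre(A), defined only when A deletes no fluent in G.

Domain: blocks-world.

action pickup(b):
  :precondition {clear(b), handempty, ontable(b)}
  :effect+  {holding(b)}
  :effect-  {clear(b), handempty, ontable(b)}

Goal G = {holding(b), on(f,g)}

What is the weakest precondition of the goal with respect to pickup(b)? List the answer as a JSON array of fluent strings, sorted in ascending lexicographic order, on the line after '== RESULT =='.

Compute (G \ add) ∪ pre:
  G ∩ del = {}  (empty — regression defined)
  G \ add = {holding(b), on(f,g)} \ {holding(b)} = {on(f,g)}
  ∪ pre   = {on(f,g)} ∪ {clear(b), handempty, ontable(b)}
          = {clear(b), handempty, on(f,g), ontable(b)}

== RESULT ==
["clear(b)", "handempty", "on(f,g)", "ontable(b)"]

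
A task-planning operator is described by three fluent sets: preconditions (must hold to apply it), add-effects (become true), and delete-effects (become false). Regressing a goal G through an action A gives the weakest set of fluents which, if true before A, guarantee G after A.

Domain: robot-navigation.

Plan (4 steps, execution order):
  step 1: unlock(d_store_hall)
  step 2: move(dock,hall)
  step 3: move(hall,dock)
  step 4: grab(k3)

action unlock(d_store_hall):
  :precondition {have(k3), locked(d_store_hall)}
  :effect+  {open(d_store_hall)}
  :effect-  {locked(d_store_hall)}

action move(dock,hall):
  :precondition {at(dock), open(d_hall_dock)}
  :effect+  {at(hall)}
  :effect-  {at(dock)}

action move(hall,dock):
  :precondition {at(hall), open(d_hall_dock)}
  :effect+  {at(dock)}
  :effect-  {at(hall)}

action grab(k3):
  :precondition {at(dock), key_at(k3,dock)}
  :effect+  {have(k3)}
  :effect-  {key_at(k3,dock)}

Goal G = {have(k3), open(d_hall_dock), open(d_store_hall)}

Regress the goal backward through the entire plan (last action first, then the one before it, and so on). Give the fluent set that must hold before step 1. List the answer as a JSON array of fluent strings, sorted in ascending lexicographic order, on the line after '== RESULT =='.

Regress step by step:
  through step 4 (grab(k3)): drop {have(k3)}, keep {open(d_hall_dock), open(d_store_hall)}, require {at(dock), key_at(k3,dock)}
    → {at(dock), key_at(k3,dock), open(d_hall_dock), open(d_store_hall)}
  through step 3 (move(hall,dock)): drop {at(dock)}, keep {key_at(k3,dock), open(d_hall_dock), open(d_store_hall)}, require {at(hall), open(d_hall_dock)}
    → {at(hall), key_at(k3,dock), open(d_hall_dock), open(d_store_hall)}
  through step 2 (move(dock,hall)): drop {at(hall)}, keep {key_at(k3,dock), open(d_hall_dock), open(d_store_hall)}, require {at(dock), open(d_hall_dock)}
    → {at(dock), key_at(k3,dock), open(d_hall_dock), open(d_store_hall)}
  through step 1 (unlock(d_store_hall)): drop {open(d_store_hall)}, keep {at(dock), key_at(k3,dock), open(d_hall_dock)}, require {have(k3), locked(d_store_hall)}
    → {at(dock), have(k3), key_at(k3,dock), locked(d_store_hall), open(d_hall_dock)}

== RESULT ==
["at(dock)", "have(k3)", "key_at(k3,dock)", "locked(d_store_hall)", "open(d_hall_dock)"]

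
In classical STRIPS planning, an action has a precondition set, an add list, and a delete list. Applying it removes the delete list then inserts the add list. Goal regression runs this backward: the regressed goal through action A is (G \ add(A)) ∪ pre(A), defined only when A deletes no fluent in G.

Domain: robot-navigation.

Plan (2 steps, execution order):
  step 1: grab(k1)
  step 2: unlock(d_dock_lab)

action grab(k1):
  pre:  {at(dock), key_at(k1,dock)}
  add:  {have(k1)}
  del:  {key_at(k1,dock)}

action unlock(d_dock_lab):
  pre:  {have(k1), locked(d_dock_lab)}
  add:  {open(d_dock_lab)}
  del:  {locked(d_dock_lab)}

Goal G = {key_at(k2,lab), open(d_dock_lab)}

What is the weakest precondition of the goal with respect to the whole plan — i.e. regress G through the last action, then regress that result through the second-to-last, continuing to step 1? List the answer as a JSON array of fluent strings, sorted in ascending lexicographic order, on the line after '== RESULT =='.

Work backward from the goal:
  through step 2 (unlock(d_dock_lab)): drop {open(d_dock_lab)}, keep {key_at(k2,lab)}, require {have(k1), locked(d_dock_lab)}
    → {have(k1), key_at(k2,lab), locked(d_dock_lab)}
  through step 1 (grab(k1)): drop {have(k1)}, keep {key_at(k2,lab), locked(d_dock_lab)}, require {at(dock), key_at(k1,dock)}
    → {at(dock), key_at(k1,dock), key_at(k2,lab), locked(d_dock_lab)}

== RESULT ==
["at(dock)", "key_at(k1,dock)", "key_at(k2,lab)", "locked(d_dock_lab)"]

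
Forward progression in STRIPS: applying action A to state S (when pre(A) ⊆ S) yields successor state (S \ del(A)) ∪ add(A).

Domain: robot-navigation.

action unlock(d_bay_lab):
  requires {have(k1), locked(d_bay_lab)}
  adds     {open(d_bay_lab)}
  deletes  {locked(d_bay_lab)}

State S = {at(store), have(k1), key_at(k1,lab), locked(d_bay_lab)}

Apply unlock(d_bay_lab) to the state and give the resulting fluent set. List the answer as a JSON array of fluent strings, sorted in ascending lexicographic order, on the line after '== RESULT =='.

Compute (S \ del) ∪ add:
  pre ⊆ S: {have(k1), locked(d_bay_lab)} ⊆ S  — applicable
  S \ del = {at(store), have(k1), key_at(k1,lab)}
  ∪ add   = {at(store), have(k1), key_at(k1,lab), open(d_bay_lab)}

== RESULT ==
["at(store)", "have(k1)", "key_at(k1,lab)", "open(d_bay_lab)"]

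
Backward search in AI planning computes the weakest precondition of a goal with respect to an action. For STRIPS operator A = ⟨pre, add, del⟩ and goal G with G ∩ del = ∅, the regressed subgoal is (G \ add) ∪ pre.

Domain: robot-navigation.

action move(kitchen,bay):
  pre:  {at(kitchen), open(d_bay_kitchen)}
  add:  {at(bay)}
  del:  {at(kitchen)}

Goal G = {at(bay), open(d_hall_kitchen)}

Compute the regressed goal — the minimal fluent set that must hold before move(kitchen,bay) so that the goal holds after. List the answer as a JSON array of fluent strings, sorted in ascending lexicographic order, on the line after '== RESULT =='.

Compute (G \ add) ∪ pre:
  G ∩ del = {}  (empty — regression defined)
  G \ add = {at(bay), open(d_hall_kitchen)} \ {at(bay)} = {open(d_hall_kitchen)}
  ∪ pre   = {open(d_hall_kitchen)} ∪ {at(kitchen), open(d_bay_kitchen)}
          = {at(kitchen), open(d_bay_kitchen), open(d_hall_kitchen)}

== RESULT ==
["at(kitchen)", "open(d_bay_kitchen)", "open(d_hall_kitchen)"]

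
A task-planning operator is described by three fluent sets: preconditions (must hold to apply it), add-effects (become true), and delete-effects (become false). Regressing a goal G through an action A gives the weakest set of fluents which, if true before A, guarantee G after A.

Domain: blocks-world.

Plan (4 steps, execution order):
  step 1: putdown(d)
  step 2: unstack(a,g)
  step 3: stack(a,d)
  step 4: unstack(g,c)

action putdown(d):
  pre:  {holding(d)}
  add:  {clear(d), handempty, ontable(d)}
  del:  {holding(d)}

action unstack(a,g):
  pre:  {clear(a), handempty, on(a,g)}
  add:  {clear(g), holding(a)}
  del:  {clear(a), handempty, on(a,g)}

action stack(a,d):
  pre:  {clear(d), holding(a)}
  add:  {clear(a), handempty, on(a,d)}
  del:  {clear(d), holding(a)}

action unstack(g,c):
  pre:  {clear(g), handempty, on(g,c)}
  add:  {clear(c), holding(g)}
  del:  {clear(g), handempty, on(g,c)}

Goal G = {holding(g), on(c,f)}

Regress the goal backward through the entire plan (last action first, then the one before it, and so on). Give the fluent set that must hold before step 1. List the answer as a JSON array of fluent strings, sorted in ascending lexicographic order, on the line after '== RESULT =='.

Work backward from the goal:
  through step 4 (unstack(g,c)): drop {holding(g)}, keep {on(c,f)}, require {clear(g), handempty, on(g,c)}
    → {clear(g), handempty, on(c,f), on(g,c)}
  through step 3 (stack(a,d)): drop {handempty}, keep {clear(g), on(c,f), on(g,c)}, require {clear(d), holding(a)}
    → {clear(d), clear(g), holding(a), on(c,f), on(g,c)}
  through step 2 (unstack(a,g)): drop {clear(g), holding(a)}, keep {clear(d), on(c,f), on(g,c)}, require {clear(a), handempty, on(a,g)}
    → {clear(a), clear(d), handempty, on(a,g), on(c,f), on(g,c)}
  through step 1 (putdown(d)): drop {clear(d), handempty}, keep {clear(a), on(a,g), on(c,f), on(g,c)}, require {holding(d)}
    → {clear(a), holding(d), on(a,g), on(c,f), on(g,c)}

== RESULT ==
["clear(a)", "holding(d)", "on(a,g)", "on(c,f)", "on(g,c)"]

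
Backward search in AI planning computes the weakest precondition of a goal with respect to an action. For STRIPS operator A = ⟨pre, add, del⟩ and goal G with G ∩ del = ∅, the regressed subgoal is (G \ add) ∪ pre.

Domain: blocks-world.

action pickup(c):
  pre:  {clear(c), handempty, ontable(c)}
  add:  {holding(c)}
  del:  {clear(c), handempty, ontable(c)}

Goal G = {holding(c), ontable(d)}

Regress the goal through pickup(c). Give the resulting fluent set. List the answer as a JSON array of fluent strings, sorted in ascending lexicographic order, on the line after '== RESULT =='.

Regress:
  G ∩ del = {}  (empty — regression defined)
  G \ add = {holding(c), ontable(d)} \ {holding(c)} = {ontable(d)}
  ∪ pre   = {ontable(d)} ∪ {clear(c), handempty, ontable(c)}
          = {clear(c), handempty, ontable(c), ontable(d)}

== RESULT ==
["clear(c)", "handempty", "ontable(c)", "ontable(d)"]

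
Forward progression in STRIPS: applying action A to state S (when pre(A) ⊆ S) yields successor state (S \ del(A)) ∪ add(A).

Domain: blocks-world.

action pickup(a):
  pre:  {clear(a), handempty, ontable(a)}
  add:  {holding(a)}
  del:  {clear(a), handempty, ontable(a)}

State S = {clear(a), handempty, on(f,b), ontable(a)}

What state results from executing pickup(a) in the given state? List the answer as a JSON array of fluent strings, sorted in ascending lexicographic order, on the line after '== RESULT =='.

Progress:
  pre ⊆ S: {clear(a), handempty, ontable(a)} ⊆ S  — applicable
  S \ del = {on(f,b)}
  ∪ add   = {holding(a), on(f,b)}

== RESULT ==
["holding(a)", "on(f,b)"]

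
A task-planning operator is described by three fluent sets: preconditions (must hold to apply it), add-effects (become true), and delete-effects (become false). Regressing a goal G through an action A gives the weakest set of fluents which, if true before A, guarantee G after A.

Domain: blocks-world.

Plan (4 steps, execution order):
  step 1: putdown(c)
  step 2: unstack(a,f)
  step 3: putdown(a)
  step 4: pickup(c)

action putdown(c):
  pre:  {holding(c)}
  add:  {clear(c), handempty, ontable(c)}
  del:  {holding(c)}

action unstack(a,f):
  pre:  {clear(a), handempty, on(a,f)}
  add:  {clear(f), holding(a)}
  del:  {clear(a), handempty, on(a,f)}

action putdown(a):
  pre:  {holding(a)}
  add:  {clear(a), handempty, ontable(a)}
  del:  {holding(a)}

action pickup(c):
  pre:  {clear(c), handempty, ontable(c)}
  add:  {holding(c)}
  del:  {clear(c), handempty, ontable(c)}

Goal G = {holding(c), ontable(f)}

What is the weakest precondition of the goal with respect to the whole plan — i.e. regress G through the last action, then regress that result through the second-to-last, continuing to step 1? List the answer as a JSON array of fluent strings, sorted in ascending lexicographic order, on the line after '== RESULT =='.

Regress step by step:
  through step 4 (pickup(c)): drop {holding(c)}, keep {ontable(f)}, require {clear(c), handempty, ontable(c)}
    → {clear(c), handempty, ontable(c), ontable(f)}
  through step 3 (putdown(a)): drop {handempty}, keep {clear(c), ontable(c), ontable(f)}, require {holding(a)}
    → {clear(c), holding(a), ontable(c), ontable(f)}
  through step 2 (unstack(a,f)): drop {holding(a)}, keep {clear(c), ontable(c), ontable(f)}, require {clear(a), handempty, on(a,f)}
    → {clear(a), clear(c), handempty, on(a,f), ontable(c), ontable(f)}
  through step 1 (putdown(c)): drop {clear(c), handempty, ontable(c)}, keep {clear(a), on(a,f), ontable(f)}, require {holding(c)}
    → {clear(a), holding(c), on(a,f), ontable(f)}

== RESULT ==
["clear(a)", "holding(c)", "on(a,f)", "ontable(f)"]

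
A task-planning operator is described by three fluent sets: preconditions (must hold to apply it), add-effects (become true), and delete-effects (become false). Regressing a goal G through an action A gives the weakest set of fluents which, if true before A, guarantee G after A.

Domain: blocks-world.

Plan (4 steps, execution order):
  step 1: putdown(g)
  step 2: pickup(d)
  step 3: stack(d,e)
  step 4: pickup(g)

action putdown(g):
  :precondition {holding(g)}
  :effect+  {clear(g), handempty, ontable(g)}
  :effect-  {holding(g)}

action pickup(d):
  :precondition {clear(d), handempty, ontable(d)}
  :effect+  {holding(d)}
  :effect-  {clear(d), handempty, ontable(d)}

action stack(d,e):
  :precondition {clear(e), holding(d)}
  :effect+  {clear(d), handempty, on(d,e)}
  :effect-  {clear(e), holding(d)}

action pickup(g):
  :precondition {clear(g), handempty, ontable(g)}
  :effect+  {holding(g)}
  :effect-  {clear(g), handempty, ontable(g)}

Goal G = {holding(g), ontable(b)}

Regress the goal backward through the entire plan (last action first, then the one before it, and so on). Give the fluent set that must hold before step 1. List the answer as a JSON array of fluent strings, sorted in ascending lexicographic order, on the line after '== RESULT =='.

Regress step by step:
  through step 4 (pickup(g)): drop {holding(g)}, keep {ontable(b)}, require {clear(g), handempty, ontable(g)}
    → {clear(g), handempty, ontable(b), ontable(g)}
  through step 3 (stack(d,e)): drop {handempty}, keep {clear(g), ontable(b), ontable(g)}, require {clear(e), holding(d)}
    → {clear(e), clear(g), holding(d), ontable(b), ontable(g)}
  through step 2 (pickup(d)): drop {holding(d)}, keep {clear(e), clear(g), ontable(b), ontable(g)}, require {clear(d), handempty, ontable(d)}
    → {clear(d), clear(e), clear(g), handempty, ontable(b), ontable(d), ontable(g)}
  through step 1 (putdown(g)): drop {clear(g), handempty, ontable(g)}, keep {clear(d), clear(e), ontable(b), ontable(d)}, require {holding(g)}
    → {clear(d), clear(e), holding(g), ontable(b), ontable(d)}

== RESULT ==
["clear(d)", "clear(e)", "holding(g)", "ontable(b)", "ontable(d)"]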